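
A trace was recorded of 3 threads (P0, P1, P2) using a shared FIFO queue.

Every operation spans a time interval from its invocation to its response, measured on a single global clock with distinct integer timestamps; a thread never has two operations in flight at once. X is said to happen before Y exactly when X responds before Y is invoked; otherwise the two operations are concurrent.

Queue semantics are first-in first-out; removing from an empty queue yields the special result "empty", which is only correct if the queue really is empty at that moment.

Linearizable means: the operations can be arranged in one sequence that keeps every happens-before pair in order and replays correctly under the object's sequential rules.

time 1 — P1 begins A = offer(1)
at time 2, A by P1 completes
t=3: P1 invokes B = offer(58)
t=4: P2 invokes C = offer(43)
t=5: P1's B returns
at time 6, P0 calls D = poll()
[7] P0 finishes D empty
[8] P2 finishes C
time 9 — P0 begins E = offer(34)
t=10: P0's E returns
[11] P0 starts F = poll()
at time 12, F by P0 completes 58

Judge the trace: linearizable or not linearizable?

events 1..6 are fine; event 7 — the response of D at time 7 — makes the prefix non-linearizable
the sole real-time-consistent order of 3 completed operations fails the FIFO queue replay
include/drop combinations of the 1 pending operation (C) were all tried; none helps
take A, B, D (pending dropped): step 3 already fails, because D poll() → empty cannot occur there

not linearizable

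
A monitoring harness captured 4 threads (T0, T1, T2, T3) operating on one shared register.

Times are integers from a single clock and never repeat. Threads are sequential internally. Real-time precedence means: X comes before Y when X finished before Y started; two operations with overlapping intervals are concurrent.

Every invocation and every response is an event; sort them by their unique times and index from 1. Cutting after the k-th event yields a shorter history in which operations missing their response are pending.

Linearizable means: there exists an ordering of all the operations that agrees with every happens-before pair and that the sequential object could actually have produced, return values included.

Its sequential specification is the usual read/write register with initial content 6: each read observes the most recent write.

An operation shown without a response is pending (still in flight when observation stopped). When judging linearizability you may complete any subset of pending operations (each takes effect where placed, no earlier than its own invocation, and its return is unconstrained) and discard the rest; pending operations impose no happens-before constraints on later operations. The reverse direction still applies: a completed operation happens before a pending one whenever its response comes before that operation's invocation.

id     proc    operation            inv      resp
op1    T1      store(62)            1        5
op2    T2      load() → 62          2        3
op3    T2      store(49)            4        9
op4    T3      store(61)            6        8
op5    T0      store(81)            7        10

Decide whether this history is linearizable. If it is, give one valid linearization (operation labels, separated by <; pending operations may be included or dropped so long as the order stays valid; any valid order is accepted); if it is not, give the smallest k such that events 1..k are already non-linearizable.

1. op1 store(62), leaving value 62
2. op2 load() → 62, leaving value 62
3. op3 store(49), leaving value 49
4. op4 store(61), leaving value 61
5. op5 store(81), leaving value 81

linearizable — witness: op1 < op2 < op3 < op4 < op5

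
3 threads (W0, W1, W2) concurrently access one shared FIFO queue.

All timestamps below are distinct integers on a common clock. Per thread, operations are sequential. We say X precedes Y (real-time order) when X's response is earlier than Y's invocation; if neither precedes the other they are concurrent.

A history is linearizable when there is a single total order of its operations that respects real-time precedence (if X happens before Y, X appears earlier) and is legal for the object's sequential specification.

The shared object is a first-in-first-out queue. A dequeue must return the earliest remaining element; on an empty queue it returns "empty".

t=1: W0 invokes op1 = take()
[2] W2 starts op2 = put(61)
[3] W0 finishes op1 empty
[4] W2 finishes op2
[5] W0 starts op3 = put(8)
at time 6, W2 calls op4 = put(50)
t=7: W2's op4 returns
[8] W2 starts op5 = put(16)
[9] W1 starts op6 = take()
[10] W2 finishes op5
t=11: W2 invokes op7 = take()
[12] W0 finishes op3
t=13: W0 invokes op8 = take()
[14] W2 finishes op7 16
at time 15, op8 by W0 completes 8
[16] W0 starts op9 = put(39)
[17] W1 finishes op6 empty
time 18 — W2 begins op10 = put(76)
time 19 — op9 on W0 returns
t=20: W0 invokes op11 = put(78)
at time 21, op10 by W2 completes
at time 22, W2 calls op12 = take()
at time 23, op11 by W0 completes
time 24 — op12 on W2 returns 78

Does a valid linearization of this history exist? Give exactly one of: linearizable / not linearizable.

not linearizable

cut after 14 events: linearizable; cut after 15 events (op8 responds, time 15): not linearizable
no legal order exists: 14 real-time-consistent candidates over 7 completed FIFO queue operations, all rejected
no completion choice of the 1 pending operation (op6) rescues it — every subset was tried
for example op1, op2, op3, op4, op5, op7, op8 (pending dropped) fails at step 6: op7 take() → 16 is not legal there
for example op1, op2, op3, op4, op5, op8, op7 (pending dropped) fails at step 6: op8 take() → 8 is not legal there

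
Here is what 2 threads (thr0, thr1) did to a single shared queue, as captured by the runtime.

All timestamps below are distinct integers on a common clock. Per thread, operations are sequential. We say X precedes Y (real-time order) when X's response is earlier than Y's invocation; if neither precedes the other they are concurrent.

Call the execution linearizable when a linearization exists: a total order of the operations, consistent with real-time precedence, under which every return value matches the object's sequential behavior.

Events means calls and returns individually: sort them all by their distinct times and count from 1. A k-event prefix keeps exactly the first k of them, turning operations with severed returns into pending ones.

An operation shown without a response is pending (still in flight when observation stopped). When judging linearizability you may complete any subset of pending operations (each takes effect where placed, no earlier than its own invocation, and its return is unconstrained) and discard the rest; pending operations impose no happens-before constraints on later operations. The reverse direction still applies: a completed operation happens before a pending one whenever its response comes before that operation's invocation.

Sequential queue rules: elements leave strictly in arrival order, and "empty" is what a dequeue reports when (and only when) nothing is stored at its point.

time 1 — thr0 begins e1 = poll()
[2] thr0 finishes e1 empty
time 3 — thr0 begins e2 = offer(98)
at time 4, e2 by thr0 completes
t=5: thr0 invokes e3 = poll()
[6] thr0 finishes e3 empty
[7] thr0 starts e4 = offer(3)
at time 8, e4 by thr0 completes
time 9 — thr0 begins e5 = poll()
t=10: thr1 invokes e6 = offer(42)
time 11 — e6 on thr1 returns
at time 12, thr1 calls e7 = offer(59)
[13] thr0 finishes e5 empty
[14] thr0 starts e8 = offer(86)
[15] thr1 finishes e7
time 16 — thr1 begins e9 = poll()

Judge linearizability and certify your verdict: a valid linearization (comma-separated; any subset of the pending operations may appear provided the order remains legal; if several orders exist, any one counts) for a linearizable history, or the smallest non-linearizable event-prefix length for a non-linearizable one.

cut after 5 events: linearizable; cut after 6 events (e3 responds, time 6): not linearizable
exhaustive check: the 3 completed queue ops admit one real-time order; illegal
e.g. e1, e2, e3: illegal at step 3, since e3 poll() → empty cannot apply there

not linearizable — minimal violating prefix: 6 events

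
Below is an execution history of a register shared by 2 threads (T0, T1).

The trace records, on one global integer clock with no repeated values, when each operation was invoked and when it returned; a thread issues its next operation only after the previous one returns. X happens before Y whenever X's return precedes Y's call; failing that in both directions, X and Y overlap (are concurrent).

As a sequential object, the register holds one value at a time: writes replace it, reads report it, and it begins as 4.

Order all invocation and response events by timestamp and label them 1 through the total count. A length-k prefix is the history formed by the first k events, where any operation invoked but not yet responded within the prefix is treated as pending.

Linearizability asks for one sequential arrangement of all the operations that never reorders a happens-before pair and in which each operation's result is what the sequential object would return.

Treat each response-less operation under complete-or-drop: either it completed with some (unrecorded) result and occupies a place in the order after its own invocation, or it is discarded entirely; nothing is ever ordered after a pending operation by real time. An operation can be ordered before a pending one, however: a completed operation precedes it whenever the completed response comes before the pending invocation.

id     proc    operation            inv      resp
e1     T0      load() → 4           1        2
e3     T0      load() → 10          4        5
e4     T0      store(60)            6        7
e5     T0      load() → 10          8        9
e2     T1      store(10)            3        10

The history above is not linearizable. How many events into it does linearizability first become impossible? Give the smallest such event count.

one valid order for events 1..8 is e1, e2, e3, e4:
step 1: e1 load() → 4 — value 4
step 2: e2 store(10) (pending, included) — value 10
step 3: e3 load() → 10 — value 10
step 4: e4 store(60) — value 60
event 9 — e5's response, time 9 — after it, nothing linearizes
including or dropping the 1 pending operation (e2) in any combination fails
take e1, e3, e4, e5 (pending dropped): step 2 already fails, because e3 load() → 10 cannot occur there

9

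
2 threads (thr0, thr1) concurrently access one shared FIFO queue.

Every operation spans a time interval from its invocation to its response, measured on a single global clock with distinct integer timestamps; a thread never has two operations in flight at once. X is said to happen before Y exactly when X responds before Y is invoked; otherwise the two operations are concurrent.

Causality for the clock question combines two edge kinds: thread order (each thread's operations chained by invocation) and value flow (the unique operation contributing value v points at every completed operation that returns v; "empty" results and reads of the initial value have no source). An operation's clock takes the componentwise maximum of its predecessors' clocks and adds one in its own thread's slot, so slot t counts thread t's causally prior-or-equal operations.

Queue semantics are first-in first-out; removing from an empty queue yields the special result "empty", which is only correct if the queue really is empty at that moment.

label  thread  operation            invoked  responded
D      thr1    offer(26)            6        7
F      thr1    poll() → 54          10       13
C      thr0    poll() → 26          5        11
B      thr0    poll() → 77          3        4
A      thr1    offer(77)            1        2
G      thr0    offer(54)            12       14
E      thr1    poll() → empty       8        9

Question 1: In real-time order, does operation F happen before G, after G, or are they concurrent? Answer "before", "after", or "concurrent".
Answer: concurrent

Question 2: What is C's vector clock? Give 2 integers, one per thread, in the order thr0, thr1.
Answer: (2, 2)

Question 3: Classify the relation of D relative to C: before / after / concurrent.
Answer: concurrent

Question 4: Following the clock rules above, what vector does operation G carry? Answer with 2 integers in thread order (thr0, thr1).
Answer: (3, 2)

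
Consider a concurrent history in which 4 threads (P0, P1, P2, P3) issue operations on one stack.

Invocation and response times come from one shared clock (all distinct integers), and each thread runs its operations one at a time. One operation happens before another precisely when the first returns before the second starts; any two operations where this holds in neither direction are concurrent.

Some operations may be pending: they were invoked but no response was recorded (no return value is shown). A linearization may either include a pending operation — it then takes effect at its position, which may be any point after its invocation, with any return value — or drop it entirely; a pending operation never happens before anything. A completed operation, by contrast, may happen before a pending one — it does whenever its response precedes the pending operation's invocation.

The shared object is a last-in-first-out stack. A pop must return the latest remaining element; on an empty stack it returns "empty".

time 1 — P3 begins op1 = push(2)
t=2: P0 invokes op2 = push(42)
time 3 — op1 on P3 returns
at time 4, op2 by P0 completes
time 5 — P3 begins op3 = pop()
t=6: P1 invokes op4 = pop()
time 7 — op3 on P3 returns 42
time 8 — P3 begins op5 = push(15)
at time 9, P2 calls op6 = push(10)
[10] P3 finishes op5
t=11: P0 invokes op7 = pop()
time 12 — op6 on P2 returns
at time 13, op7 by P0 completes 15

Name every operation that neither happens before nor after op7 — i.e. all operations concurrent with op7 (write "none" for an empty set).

op4, op6

concurrent with op7 ([11,13]): every op whose interval crosses 11..13
op1 [1,3]: before
op2 [2,4]: before
op3 [5,7]: before
op4 [6,…): concurrent
op5 [8,10]: before
op6 [9,12]: concurrent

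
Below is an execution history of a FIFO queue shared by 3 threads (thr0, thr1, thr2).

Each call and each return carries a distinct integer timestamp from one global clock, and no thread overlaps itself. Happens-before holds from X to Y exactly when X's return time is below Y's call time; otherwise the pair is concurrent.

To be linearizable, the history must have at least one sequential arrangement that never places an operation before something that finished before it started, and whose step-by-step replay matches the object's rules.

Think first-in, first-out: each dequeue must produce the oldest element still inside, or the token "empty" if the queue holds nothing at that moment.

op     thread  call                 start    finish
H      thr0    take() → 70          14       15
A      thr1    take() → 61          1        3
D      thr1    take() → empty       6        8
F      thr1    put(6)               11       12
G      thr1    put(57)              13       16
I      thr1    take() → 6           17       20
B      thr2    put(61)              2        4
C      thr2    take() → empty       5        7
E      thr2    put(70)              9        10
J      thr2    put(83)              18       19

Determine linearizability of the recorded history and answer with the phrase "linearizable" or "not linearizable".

one valid linearization: B, A, C, D, E, F, G, H, I, J
after step 1 (B put(61)): queue <61>
after step 2 (A take() → 61): queue <>
after step 3 (C take() → empty): queue <>
after step 4 (D take() → empty): queue <>
after step 5 (E put(70)): queue <70>
after step 6 (F put(6)): queue <70,6>
after step 7 (G put(57)): queue <70,6,57>
after step 8 (H take() → 70): queue <6,57>
after step 9 (I take() → 6): queue <57>
after step 10 (J put(83)): queue <57,83>

linearizable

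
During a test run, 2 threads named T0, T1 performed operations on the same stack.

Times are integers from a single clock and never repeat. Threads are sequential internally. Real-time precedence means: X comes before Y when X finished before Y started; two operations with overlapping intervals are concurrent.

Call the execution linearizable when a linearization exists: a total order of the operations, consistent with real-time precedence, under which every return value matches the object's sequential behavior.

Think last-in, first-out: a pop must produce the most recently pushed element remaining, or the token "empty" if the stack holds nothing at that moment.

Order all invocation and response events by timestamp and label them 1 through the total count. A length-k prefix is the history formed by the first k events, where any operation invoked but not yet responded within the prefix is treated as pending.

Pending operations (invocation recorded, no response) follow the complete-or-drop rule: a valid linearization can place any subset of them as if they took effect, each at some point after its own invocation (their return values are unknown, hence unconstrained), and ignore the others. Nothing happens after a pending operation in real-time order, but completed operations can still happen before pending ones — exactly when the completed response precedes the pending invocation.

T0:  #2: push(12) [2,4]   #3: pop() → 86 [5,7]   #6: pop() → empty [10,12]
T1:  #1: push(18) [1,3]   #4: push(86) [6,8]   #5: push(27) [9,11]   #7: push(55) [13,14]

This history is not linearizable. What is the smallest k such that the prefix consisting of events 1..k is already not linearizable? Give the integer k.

events 1..11 are linearizable; a witness order is #1, #2, #4, #3, #5:
after step 1 (#1 push(18)): stack <18>
after step 2 (#2 push(12)): stack <18,12>
after step 3 (#4 push(86)): stack <18,12,86>
after step 4 (#3 pop() → 86): stack <18,12>
after step 5 (#5 push(27)): stack <18,12,27>
once event 12 joins (#6's response, time 12), exhaustive search finds no witness
sample order #1, #2, #3, #4, #5, #6 stalls at step 3 — #3 pop() → 86 has no legal effect
sample order #1, #2, #3, #4, #6, #5 stalls at step 3 — #3 pop() → 86 has no legal effect

12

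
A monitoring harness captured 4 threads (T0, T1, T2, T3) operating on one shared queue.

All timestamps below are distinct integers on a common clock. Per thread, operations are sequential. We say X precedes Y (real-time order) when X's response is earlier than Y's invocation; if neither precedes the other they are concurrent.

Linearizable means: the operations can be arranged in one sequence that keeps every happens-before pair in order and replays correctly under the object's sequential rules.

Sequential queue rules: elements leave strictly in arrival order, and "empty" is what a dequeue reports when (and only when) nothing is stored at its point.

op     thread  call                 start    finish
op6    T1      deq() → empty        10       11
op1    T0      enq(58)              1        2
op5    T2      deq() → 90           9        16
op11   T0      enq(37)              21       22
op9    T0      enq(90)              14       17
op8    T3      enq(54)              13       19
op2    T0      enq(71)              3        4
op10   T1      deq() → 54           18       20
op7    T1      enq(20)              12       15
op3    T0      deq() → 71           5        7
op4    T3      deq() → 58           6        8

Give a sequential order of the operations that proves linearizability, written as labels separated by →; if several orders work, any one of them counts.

step 1: op1 enq(58) — queue <58>
step 2: op2 enq(71) — queue <58,71>
step 3: op4 deq() → 58 — queue <71>
step 4: op3 deq() → 71 — queue <>
step 5: op6 deq() → empty — queue <>
step 6: op9 enq(90) — queue <90>
step 7: op5 deq() → 90 — queue <>
step 8: op8 enq(54) — queue <54>
step 9: op7 enq(20) — queue <54,20>
step 10: op10 deq() → 54 — queue <20>
step 11: op11 enq(37) — queue <20,37>

op1 → op2 → op4 → op3 → op6 → op9 → op5 → op8 → op7 → op10 → op11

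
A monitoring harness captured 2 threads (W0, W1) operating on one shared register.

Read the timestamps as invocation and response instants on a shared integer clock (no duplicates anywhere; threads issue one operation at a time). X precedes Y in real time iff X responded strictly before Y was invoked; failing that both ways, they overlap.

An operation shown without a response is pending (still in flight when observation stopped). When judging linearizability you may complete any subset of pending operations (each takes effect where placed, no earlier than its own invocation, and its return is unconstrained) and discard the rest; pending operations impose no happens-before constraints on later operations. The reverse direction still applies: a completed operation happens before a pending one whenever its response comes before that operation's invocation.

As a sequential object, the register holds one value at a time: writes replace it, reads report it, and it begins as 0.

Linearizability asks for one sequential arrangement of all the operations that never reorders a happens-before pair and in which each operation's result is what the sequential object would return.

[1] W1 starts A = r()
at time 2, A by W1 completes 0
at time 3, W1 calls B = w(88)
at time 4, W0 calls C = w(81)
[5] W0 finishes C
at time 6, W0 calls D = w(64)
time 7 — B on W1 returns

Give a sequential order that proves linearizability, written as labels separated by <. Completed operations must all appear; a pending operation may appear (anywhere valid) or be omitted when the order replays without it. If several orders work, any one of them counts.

1. A r() → 0, leaving value 0
2. B w(88), leaving value 88
3. C w(81), leaving value 81

A < B < C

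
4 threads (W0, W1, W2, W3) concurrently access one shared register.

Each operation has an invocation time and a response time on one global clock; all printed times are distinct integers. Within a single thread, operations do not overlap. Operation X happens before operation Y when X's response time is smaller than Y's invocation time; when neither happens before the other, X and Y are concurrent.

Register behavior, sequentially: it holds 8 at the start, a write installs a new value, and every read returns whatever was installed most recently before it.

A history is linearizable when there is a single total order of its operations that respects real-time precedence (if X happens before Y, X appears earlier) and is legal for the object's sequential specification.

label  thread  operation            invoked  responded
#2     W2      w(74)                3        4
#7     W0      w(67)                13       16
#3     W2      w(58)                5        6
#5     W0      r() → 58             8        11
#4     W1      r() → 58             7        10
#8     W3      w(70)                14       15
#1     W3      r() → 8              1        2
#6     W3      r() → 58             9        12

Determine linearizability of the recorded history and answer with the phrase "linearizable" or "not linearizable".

witness order: #1, #2, #3, #4, #5, #6, #7, #8
step 1: #1 r() → 8 — value 8
step 2: #2 w(74) — value 74
step 3: #3 w(58) — value 58
step 4: #4 r() → 58 — value 58
step 5: #5 r() → 58 — value 58
step 6: #6 r() → 58 — value 58
step 7: #7 w(67) — value 67
step 8: #8 w(70) — value 70

linearizable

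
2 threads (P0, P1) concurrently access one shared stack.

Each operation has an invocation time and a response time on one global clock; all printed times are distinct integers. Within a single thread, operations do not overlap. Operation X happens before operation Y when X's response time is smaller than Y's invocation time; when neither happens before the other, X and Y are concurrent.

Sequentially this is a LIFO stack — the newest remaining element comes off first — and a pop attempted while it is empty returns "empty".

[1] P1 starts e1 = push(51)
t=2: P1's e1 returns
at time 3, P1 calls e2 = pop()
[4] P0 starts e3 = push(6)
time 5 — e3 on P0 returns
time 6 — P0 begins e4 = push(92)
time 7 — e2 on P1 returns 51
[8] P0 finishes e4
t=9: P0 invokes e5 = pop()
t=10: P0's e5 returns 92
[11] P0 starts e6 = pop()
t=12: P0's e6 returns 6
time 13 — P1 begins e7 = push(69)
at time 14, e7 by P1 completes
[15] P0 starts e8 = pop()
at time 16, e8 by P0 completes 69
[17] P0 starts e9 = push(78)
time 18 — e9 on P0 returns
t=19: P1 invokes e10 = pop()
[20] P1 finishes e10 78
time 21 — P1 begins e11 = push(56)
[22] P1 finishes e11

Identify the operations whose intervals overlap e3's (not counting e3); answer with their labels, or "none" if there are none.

e2

overlap test against e3 [4,5]: concurrent iff the interval meets 4..5
e1 [1,2]: before
e2 [3,7]: concurrent
e4 [6,8]: after
e5 [9,10]: after
e6 [11,12]: after
e7 [13,14]: after
e8 [15,16]: after
e9 [17,18]: after
e10 [19,20]: after
e11 [21,22]: after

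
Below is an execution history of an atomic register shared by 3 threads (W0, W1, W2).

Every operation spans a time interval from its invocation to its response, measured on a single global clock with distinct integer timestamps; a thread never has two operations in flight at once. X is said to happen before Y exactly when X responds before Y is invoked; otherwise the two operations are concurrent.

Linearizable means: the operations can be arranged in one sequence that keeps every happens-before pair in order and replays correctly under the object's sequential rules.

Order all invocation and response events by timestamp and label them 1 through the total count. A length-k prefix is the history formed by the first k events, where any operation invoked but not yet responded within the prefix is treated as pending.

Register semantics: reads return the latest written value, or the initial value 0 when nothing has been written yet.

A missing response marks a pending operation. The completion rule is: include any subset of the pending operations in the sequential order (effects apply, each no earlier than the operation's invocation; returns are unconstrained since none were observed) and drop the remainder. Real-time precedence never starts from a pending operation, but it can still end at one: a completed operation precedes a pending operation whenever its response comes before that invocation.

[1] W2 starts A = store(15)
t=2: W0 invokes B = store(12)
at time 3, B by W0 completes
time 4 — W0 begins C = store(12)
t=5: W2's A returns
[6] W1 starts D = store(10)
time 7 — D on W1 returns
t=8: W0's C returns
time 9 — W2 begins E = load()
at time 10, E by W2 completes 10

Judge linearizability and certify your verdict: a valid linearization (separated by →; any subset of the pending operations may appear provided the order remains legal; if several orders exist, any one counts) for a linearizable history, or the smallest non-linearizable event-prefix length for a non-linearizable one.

1. A store(15), leaving value 15
2. B store(12), leaving value 12
3. C store(12), leaving value 12
4. D store(10), leaving value 10
5. E load() → 10, leaving value 10

linearizable — witness: A → B → C → D → E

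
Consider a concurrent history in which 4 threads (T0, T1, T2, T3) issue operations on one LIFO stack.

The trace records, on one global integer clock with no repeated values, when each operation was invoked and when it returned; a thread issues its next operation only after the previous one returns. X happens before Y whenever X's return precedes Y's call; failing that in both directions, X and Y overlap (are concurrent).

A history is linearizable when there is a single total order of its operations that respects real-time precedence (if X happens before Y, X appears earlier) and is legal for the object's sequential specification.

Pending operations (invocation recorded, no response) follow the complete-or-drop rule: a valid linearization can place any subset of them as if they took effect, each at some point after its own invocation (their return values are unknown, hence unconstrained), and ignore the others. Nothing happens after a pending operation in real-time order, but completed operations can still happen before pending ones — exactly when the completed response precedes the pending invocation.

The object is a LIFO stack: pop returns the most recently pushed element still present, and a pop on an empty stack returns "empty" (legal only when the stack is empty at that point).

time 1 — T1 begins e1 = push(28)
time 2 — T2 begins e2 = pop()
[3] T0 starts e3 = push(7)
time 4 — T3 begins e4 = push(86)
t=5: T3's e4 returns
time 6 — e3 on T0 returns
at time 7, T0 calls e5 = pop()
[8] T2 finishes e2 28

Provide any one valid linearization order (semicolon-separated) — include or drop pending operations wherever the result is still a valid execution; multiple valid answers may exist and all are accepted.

e1; e2; e3; e4

1. e1 push(28) (pending, included), leaving stack <28>
2. e2 pop() → 28, leaving stack <>
3. e3 push(7), leaving stack <7>
4. e4 push(86), leaving stack <7,86>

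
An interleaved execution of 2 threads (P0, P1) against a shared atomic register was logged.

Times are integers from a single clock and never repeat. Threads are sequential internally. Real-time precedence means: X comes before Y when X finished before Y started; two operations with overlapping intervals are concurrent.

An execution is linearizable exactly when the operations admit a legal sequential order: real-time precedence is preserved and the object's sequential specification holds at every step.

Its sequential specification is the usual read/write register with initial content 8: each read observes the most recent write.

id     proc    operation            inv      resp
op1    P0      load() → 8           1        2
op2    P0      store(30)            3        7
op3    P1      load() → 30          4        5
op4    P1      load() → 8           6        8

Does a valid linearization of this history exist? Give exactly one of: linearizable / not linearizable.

not linearizable

events 1..7 are fine; event 8 — the response of op4 at time 8 — makes the prefix non-linearizable
real-time-consistent orders of the 4 completed operations: 3 — all fail the atomic register replay
take op1, op2, op3, op4: step 4 already fails, because op4 load() → 8 cannot occur there
take op1, op3, op2, op4: step 2 already fails, because op3 load() → 30 cannot occur there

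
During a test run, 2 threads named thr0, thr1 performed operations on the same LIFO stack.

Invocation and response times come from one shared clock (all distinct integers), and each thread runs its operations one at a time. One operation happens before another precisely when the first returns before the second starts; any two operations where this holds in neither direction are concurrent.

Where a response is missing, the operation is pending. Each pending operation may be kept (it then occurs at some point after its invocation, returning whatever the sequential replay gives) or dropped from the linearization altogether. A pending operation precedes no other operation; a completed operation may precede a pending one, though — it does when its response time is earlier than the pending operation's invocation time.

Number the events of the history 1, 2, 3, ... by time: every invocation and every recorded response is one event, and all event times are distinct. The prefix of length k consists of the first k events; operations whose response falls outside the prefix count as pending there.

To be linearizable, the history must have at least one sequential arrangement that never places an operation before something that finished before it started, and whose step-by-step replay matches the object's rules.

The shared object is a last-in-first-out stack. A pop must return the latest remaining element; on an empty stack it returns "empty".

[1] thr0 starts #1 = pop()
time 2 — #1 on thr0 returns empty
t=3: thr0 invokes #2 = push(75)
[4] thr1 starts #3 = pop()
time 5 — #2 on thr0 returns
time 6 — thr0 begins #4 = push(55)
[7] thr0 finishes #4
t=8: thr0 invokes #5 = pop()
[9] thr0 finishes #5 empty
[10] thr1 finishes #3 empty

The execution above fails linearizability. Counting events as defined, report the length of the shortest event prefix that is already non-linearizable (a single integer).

9

a valid linearization of events 1..8 exists, for instance #1, #2, #3, #4:
after step 1 (#1 pop() → empty): stack <>
after step 2 (#2 push(75)): stack <75>
after step 3 (#3 pop() (pending, included)): stack <>
after step 4 (#4 push(55)): stack <55>
with event 9 included (#5 responding at time 9), all real-time-consistent orders fail
including or dropping the 1 pending operation (#3) in any combination fails
take #1, #2, #4, #5 (pending dropped): step 4 already fails, because #5 pop() → empty cannot occur there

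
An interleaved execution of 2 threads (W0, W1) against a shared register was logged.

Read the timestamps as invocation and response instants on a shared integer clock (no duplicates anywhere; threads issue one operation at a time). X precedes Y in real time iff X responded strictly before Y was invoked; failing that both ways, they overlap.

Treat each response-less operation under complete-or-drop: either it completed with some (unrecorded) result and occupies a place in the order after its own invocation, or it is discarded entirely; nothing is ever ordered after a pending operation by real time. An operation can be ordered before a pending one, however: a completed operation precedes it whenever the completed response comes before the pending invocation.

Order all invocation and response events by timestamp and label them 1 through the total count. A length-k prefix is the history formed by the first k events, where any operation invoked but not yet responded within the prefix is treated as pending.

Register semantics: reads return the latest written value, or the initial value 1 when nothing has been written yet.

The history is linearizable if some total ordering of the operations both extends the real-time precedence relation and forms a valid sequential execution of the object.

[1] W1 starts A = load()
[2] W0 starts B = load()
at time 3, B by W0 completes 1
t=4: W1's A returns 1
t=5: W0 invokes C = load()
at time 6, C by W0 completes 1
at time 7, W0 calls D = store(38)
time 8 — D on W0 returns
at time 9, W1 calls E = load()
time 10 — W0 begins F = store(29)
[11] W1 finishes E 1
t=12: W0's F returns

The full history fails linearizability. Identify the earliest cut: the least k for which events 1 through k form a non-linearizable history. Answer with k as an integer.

events 1..10 are linearizable, e.g. via A, B, C, D:
1. A load() → 1, leaving value 1
2. B load() → 1, leaving value 1
3. C load() → 1, leaving value 1
4. D store(38), leaving value 38
include event 11 — E responding at 11 — and every candidate order breaks
no completion choice of the 1 pending operation (F) rescues it — every subset was tried
for example A, B, C, D, E (pending dropped) fails at step 5: E load() → 1 is not legal there
for example B, A, C, D, E (pending dropped) fails at step 5: E load() → 1 is not legal there

11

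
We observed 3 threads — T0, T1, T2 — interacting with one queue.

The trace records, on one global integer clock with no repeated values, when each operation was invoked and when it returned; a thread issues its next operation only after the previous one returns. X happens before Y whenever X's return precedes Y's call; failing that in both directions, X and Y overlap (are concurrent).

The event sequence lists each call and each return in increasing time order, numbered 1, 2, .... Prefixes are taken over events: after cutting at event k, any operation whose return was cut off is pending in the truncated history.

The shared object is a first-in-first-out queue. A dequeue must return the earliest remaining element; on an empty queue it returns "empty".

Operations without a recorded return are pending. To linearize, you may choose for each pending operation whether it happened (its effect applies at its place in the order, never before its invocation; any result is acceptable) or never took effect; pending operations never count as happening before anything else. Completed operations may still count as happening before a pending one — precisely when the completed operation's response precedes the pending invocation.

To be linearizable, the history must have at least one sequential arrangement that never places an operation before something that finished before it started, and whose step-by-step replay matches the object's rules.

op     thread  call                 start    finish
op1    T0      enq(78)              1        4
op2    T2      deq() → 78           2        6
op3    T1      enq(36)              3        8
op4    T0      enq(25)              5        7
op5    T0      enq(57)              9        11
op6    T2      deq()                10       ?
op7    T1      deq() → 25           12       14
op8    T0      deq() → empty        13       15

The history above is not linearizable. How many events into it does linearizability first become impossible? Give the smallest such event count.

15

events 1..14 are linearizable, e.g. via op1, op2, op3, op4, op5, op6, op7:
1. op1 enq(78), leaving queue <78>
2. op2 deq() → 78, leaving queue <>
3. op3 enq(36), leaving queue <36>
4. op4 enq(25), leaving queue <36,25>
5. op5 enq(57), leaving queue <36,25,57>
6. op6 deq() (pending, included), leaving queue <25,57>
7. op7 deq() → 25, leaving queue <57>
event 15 — op8's response, time 15 — after it, nothing linearizes
no escape via the 1 pending operation (op6): every completion choice fails
e.g. op1, op2, op3, op4, op5, op7, op8 (pending dropped): illegal at step 6, since op7 deq() → 25 cannot apply there
e.g. op1, op2, op3, op4, op5, op8, op7 (pending dropped): illegal at step 6, since op8 deq() → empty cannot apply there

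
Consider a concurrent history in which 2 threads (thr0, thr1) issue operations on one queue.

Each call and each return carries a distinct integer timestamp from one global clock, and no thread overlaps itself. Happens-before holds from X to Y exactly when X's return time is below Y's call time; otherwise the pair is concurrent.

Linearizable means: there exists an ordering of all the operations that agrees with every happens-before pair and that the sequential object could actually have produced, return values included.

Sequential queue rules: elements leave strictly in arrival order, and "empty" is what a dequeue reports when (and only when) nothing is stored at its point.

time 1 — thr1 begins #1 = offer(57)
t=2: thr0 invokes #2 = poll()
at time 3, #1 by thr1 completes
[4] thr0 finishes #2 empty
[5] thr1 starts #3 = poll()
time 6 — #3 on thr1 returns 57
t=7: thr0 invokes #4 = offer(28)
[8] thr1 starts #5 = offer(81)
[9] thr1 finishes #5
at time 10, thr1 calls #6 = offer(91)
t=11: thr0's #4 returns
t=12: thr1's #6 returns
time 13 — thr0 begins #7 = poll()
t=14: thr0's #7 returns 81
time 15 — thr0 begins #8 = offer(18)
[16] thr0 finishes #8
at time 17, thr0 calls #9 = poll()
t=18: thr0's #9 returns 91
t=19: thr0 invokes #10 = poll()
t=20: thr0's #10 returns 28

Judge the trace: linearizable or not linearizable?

linearizable

one valid linearization: #2, #1, #3, #5, #6, #4, #7, #8, #9, #10
step 1: #2 poll() → empty — queue <>
step 2: #1 offer(57) — queue <57>
step 3: #3 poll() → 57 — queue <>
step 4: #5 offer(81) — queue <81>
step 5: #6 offer(91) — queue <81,91>
step 6: #4 offer(28) — queue <81,91,28>
step 7: #7 poll() → 81 — queue <91,28>
step 8: #8 offer(18) — queue <91,28,18>
step 9: #9 poll() → 91 — queue <28,18>
step 10: #10 poll() → 28 — queue <18>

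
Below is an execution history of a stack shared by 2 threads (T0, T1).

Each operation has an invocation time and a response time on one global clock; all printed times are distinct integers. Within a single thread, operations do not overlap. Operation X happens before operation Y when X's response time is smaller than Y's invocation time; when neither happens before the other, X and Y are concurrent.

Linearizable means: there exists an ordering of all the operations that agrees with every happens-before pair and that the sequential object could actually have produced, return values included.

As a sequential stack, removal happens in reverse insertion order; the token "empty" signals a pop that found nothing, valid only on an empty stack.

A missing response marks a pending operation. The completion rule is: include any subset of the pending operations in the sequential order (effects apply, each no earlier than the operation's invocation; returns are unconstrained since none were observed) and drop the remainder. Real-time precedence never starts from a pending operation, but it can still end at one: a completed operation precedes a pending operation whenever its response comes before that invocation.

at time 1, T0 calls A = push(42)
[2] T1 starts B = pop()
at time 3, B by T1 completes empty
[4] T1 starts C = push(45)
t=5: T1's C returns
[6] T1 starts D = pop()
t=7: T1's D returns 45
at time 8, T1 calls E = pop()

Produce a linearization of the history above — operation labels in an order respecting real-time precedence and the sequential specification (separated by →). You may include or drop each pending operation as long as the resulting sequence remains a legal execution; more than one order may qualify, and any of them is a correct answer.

B → A → C → D

step 1: B pop() → empty — stack <>
step 2: A push(42) (pending, included) — stack <42>
step 3: C push(45) — stack <42,45>
step 4: D pop() → 45 — stack <42>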